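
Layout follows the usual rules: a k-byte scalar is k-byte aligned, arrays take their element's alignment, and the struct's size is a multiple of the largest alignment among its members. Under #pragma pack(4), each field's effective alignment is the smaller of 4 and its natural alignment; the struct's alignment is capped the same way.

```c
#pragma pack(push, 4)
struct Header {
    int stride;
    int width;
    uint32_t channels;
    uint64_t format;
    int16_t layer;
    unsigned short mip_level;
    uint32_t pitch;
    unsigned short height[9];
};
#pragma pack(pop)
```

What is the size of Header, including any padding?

@0: stride [4B, align 4] → 4
@4: width [4B, align 4] → 8
@8: channels [4B, align 4] → 12
@12: format [8B, align 4] → 20
@20: layer [2B, align 2] → 22
@22: mip_level [2B, align 2] → 24
@24: pitch [4B, align 4] → 28
@28: height [18B, align 2] → 46
+2 tail pad (align 4)
size 48, align 4

48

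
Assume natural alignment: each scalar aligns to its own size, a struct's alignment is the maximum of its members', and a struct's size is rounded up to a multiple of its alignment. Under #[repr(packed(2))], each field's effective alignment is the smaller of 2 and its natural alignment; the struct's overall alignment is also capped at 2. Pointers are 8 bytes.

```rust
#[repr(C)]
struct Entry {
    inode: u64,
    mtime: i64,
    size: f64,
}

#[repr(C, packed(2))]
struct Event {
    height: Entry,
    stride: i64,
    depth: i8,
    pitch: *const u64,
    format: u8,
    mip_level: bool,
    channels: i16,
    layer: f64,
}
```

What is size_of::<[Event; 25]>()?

1350

Entry: @0: inode [8B, align 8] → 8; @8: mtime [8B, align 8] → 16; @16: size [8B, align 8] → 24; size 24, align 8
@0: height [24B, align 2] → 24
@24: stride [8B, align 2] → 32
@32: depth [1B, align 1] → 33
+1 pad (align 2)
@34: pitch [8B, align 2] → 42
@42: format [1B, align 1] → 43
@43: mip_level [1B, align 1] → 44
@44: channels [2B, align 2] → 46
@46: layer [8B, align 2] → 54
size 54, align 2
array of 25: 25 × 54 = 1350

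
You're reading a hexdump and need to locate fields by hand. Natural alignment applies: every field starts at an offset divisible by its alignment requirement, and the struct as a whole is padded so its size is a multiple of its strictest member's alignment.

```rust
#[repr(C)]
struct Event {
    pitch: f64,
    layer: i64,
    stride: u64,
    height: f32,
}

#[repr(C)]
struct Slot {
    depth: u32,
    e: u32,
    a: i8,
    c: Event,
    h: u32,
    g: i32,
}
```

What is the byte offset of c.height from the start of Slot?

Event: @0: pitch [8B, align 8] → 8; @8: layer [8B, align 8] → 16; @16: stride [8B, align 8] → 24; @24: height [4B, align 4] → 28; +4 tail pad (align 8); size 32, align 8
@0: depth [4B, align 4] → 4
@4: e [4B, align 4] → 8
@8: a [1B, align 1] → 9
+7 pad (align 8)
@16: c [32B, align 8] → 48
within Event: height at 24
16 + 24 = 40

40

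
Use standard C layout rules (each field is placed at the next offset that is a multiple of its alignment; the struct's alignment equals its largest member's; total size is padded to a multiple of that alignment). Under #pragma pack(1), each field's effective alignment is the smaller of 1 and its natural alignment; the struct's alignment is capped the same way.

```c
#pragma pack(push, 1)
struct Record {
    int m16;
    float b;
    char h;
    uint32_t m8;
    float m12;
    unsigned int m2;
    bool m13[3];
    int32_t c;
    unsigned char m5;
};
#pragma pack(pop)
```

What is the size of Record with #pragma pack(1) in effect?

29

m16 at 0 (size 4, align 1) → ends 4
b at 4 (size 4, align 1) → ends 8
h at 8 (size 1, align 1) → ends 9
m8 at 9 (size 4, align 1) → ends 13
m12 at 13 (size 4, align 1) → ends 17
m2 at 17 (size 4, align 1) → ends 21
m13 at 21 (size 3, align 1) → ends 24
c at 24 (size 4, align 1) → ends 28
m5 at 28 (size 1, align 1) → ends 29
total 29 bytes, alignment 1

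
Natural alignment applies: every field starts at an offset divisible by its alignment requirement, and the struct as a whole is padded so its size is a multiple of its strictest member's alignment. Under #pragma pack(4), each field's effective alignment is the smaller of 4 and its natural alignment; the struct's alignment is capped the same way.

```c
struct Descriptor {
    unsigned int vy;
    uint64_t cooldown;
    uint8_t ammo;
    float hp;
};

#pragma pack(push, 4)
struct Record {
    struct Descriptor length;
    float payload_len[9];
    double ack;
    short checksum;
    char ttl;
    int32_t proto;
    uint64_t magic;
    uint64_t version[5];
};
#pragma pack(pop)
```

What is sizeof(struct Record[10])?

Descriptor: vy at 0 (size 4, align 4) → ends 4; pad 4 to align 8 for cooldown; cooldown at 8 (size 8, align 8) → ends 16; ammo at 16 (size 1, align 1) → ends 17; pad 3 to align 4 for hp; hp at 20 (size 4, align 4) → ends 24; total 24 bytes, alignment 8
length at 0 (size 24, align 4) → ends 24
payload_len at 24 (size 36, align 4) → ends 60
ack at 60 (size 8, align 4) → ends 68
checksum at 68 (size 2, align 2) → ends 70
ttl at 70 (size 1, align 1) → ends 71
pad 1 to align 4 for proto
proto at 72 (size 4, align 4) → ends 76
magic at 76 (size 8, align 4) → ends 84
version at 84 (size 40, align 4) → ends 124
total 124 bytes, alignment 4
array of 10: 10 × 124 = 1240

1240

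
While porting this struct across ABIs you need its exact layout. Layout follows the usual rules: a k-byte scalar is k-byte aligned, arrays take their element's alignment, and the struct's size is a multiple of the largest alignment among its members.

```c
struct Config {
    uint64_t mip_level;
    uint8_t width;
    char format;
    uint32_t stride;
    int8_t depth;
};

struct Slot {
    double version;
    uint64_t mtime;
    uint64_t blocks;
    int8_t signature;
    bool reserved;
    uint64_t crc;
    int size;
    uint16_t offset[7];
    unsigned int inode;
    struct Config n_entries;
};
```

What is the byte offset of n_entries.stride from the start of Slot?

76

Config: @0: mip_level [8B, align 8] → 8; @8: width [1B, align 1] → 9; @9: format [1B, align 1] → 10; +2 pad (align 4); @12: stride [4B, align 4] → 16; @16: depth [1B, align 1] → 17; +7 tail pad (align 8); size 24, align 8
@0: version [8B, align 8] → 8
@8: mtime [8B, align 8] → 16
@16: blocks [8B, align 8] → 24
@24: signature [1B, align 1] → 25
@25: reserved [1B, align 1] → 26
+6 pad (align 8)
@32: crc [8B, align 8] → 40
@40: size [4B, align 4] → 44
@44: offset [14B, align 2] → 58
+2 pad (align 4)
@60: inode [4B, align 4] → 64
@64: n_entries [24B, align 8] → 88
within Config: stride at 12
64 + 12 = 76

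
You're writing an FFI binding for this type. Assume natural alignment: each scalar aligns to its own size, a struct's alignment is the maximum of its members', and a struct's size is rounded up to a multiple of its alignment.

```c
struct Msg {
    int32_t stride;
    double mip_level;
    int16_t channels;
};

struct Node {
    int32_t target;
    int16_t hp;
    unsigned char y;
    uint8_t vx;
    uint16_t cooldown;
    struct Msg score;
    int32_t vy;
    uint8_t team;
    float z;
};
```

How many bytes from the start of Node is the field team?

Msg: @0: stride [4B, align 4] → 4; +4 pad (align 8); @8: mip_level [8B, align 8] → 16; @16: channels [2B, align 2] → 18; +6 tail pad (align 8); size 24, align 8
@0: target [4B, align 4] → 4
@4: hp [2B, align 2] → 6
@6: y [1B, align 1] → 7
@7: vx [1B, align 1] → 8
@8: cooldown [2B, align 2] → 10
+6 pad (align 8)
@16: score [24B, align 8] → 40
@40: vy [4B, align 4] → 44
@44: team [1B, align 1] → 45

44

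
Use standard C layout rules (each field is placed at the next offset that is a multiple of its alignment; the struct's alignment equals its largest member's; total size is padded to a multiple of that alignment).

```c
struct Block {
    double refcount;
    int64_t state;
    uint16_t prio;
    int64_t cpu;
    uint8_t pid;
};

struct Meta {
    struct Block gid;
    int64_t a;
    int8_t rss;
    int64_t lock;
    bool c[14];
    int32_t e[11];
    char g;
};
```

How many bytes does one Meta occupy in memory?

128

Block: refcount at 0 (size 8, align 8) → ends 8; state at 8 (size 8, align 8) → ends 16; prio at 16 (size 2, align 2) → ends 18; pad 6 to align 8 for cpu; cpu at 24 (size 8, align 8) → ends 32; pid at 32 (size 1, align 1) → ends 33; tail pad 7 to reach multiple of 8; total 40 bytes, alignment 8
gid at 0 (size 40, align 8) → ends 40
a at 40 (size 8, align 8) → ends 48
rss at 48 (size 1, align 1) → ends 49
pad 7 to align 8 for lock
lock at 56 (size 8, align 8) → ends 64
c at 64 (size 14, align 1) → ends 78
pad 2 to align 4 for e
e at 80 (size 44, align 4) → ends 124
g at 124 (size 1, align 1) → ends 125
tail pad 3 to reach multiple of 8
total 128 bytes, alignment 8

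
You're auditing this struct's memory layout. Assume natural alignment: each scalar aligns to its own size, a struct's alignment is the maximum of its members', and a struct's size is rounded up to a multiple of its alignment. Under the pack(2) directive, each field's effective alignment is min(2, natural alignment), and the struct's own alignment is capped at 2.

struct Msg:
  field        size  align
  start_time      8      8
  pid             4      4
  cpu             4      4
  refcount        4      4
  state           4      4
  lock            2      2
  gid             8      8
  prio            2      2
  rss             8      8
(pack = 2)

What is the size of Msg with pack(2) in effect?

44

@0: start_time [8B, align 2] → 8
@8: pid [4B, align 2] → 12
@12: cpu [4B, align 2] → 16
@16: refcount [4B, align 2] → 20
@20: state [4B, align 2] → 24
@24: lock [2B, align 2] → 26
@26: gid [8B, align 2] → 34
@34: prio [2B, align 2] → 36
@36: rss [8B, align 2] → 44
size 44, align 2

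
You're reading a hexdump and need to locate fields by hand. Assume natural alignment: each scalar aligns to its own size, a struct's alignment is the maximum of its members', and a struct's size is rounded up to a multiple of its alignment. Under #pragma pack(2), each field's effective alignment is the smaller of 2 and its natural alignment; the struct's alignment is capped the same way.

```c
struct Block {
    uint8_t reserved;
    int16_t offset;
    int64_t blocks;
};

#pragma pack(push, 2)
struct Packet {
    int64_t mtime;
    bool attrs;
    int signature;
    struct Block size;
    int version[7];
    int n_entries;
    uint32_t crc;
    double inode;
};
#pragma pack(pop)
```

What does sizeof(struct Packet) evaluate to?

74

Block: @0: reserved [1B, align 1] → 1; +1 pad (align 2); @2: offset [2B, align 2] → 4; +4 pad (align 8); @8: blocks [8B, align 8] → 16; size 16, align 8
@0: mtime [8B, align 2] → 8
@8: attrs [1B, align 1] → 9
+1 pad (align 2)
@10: signature [4B, align 2] → 14
@14: size [16B, align 2] → 30
@30: version [28B, align 2] → 58
@58: n_entries [4B, align 2] → 62
@62: crc [4B, align 2] → 66
@66: inode [8B, align 2] → 74
size 74, align 2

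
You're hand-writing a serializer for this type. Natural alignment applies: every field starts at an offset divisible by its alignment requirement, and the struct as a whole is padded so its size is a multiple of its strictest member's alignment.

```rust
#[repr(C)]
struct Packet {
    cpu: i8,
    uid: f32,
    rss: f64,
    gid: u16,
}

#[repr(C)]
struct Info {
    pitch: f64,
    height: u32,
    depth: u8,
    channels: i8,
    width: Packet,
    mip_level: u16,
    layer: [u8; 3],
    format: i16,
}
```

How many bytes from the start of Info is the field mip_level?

Packet: cpu at 0 (size 1, align 1) → ends 1; pad 3 to align 4 for uid; uid at 4 (size 4, align 4) → ends 8; rss at 8 (size 8, align 8) → ends 16; gid at 16 (size 2, align 2) → ends 18; tail pad 6 to reach multiple of 8; total 24 bytes, alignment 8
pitch at 0 (size 8, align 8) → ends 8
height at 8 (size 4, align 4) → ends 12
depth at 12 (size 1, align 1) → ends 13
channels at 13 (size 1, align 1) → ends 14
pad 2 to align 8 for width
width at 16 (size 24, align 8) → ends 40
mip_level at 40 (size 2, align 2) → ends 42

40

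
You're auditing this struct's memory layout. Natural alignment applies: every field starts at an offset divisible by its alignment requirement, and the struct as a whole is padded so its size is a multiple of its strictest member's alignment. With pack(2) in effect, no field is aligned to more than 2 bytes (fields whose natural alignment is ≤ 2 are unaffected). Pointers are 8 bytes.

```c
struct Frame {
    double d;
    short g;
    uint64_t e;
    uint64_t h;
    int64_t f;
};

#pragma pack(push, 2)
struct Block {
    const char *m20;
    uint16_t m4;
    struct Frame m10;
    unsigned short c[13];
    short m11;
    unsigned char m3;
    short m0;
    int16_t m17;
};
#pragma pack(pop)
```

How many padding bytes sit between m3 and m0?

Frame: d at 0 (size 8, align 8) → ends 8; g at 8 (size 2, align 2) → ends 10; pad 6 to align 8 for e; e at 16 (size 8, align 8) → ends 24; h at 24 (size 8, align 8) → ends 32; f at 32 (size 8, align 8) → ends 40; total 40 bytes, alignment 8
m20 at 0 (size 8, align 2) → ends 8
m4 at 8 (size 2, align 2) → ends 10
m10 at 10 (size 40, align 2) → ends 50
c at 50 (size 26, align 2) → ends 76
m11 at 76 (size 2, align 2) → ends 78
m3 at 78 (size 1, align 1) → ends 79
pad 1 to align 2 for m0
m0 at 80 (size 2, align 2) → ends 82

1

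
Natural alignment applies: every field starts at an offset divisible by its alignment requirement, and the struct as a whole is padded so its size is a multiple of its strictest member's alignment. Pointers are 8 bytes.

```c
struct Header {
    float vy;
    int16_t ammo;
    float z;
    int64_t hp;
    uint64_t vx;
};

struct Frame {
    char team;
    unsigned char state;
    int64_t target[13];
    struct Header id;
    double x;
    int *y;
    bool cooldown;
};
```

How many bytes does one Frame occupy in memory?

Header: @0: vy [4B, align 4] → 4; @4: ammo [2B, align 2] → 6; +2 pad (align 4); @8: z [4B, align 4] → 12; +4 pad (align 8); @16: hp [8B, align 8] → 24; @24: vx [8B, align 8] → 32; size 32, align 8
@0: team [1B, align 1] → 1
@1: state [1B, align 1] → 2
+6 pad (align 8)
@8: target [104B, align 8] → 112
@112: id [32B, align 8] → 144
@144: x [8B, align 8] → 152
@152: y [8B, align 8] → 160
@160: cooldown [1B, align 1] → 161
+7 tail pad (align 8)
size 168, align 8

168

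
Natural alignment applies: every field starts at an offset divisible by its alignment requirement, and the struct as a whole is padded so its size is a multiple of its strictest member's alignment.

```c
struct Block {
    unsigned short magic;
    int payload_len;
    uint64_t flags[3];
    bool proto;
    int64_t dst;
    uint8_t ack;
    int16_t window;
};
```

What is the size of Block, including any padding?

0..2  magic  (2B, 2-aligned)
2..4  -- padding (2B)
4..8  payload_len  (4B, 4-aligned)
8..32  flags  (24B, 8-aligned)
32..33  proto  (1B, 1-aligned)
33..40  -- padding (7B)
40..48  dst  (8B, 8-aligned)
48..49  ack  (1B, 1-aligned)
49..50  -- padding (1B)
50..52  window  (2B, 2-aligned)
52..56  -- tail padding (4B)
sizeof = 56, alignof = 8

56 bytes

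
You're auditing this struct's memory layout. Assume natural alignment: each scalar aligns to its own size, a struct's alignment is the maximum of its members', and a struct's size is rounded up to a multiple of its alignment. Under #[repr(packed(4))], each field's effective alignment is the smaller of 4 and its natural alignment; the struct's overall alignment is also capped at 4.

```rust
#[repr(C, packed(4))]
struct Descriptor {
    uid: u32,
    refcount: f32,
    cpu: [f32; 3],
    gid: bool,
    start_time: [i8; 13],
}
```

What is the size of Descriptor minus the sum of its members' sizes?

2

uid at 0 (size 4, align 4) → ends 4
refcount at 4 (size 4, align 4) → ends 8
cpu at 8 (size 12, align 4) → ends 20
gid at 20 (size 1, align 1) → ends 21
start_time at 21 (size 13, align 1) → ends 34
tail pad 2 to reach multiple of 4
total 36 bytes, alignment 4
data bytes 34, size 36 → padding 2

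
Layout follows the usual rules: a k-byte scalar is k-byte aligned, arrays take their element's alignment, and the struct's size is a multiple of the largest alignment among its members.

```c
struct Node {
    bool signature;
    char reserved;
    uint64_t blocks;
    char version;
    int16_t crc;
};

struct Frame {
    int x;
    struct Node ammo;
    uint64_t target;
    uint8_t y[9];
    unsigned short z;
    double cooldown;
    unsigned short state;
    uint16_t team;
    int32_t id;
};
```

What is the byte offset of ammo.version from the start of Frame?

24

Node: 0..1  signature  (1B, 1-aligned); 1..2  reserved  (1B, 1-aligned); 2..8  -- padding (6B); 8..16  blocks  (8B, 8-aligned); 16..17  version  (1B, 1-aligned); 17..18  -- padding (1B); 18..20  crc  (2B, 2-aligned); 20..24  -- tail padding (4B); sizeof = 24, alignof = 8
0..4  x  (4B, 4-aligned)
4..8  -- padding (4B)
8..32  ammo  (24B, 8-aligned)
within Node: version at 16
8 + 16 = 24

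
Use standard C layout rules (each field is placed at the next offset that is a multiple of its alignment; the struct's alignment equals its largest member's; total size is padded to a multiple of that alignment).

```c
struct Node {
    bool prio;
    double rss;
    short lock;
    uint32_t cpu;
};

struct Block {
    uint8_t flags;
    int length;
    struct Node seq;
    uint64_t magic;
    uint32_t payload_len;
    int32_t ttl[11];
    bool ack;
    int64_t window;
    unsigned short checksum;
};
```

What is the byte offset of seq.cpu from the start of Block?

28

Node: @0: prio [1B, align 1] → 1; +7 pad (align 8); @8: rss [8B, align 8] → 16; @16: lock [2B, align 2] → 18; +2 pad (align 4); @20: cpu [4B, align 4] → 24; size 24, align 8
@0: flags [1B, align 1] → 1
+3 pad (align 4)
@4: length [4B, align 4] → 8
@8: seq [24B, align 8] → 32
within Node: cpu at 20
8 + 20 = 28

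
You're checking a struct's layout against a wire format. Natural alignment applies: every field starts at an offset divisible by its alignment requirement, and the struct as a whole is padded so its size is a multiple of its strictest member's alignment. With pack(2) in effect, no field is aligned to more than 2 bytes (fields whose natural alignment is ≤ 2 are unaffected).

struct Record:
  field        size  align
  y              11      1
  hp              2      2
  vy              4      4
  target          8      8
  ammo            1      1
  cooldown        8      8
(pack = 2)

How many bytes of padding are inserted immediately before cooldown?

y at 0 (size 11, align 1) → ends 11
pad 1 to align 2 for hp
hp at 12 (size 2, align 2) → ends 14
vy at 14 (size 4, align 2) → ends 18
target at 18 (size 8, align 2) → ends 26
ammo at 26 (size 1, align 1) → ends 27
pad 1 to align 2 for cooldown
cooldown at 28 (size 8, align 2) → ends 36

1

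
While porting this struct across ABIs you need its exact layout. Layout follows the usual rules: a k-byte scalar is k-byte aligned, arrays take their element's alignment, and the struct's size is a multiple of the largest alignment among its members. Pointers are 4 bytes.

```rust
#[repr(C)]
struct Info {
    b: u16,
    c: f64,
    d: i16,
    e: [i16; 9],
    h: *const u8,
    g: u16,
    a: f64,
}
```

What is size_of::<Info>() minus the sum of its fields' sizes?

b at 0 (size 2, align 2) → ends 2
pad 6 to align 8 for c
c at 8 (size 8, align 8) → ends 16
d at 16 (size 2, align 2) → ends 18
e at 18 (size 18, align 2) → ends 36
h at 36 (size 4, align 4) → ends 40
g at 40 (size 2, align 2) → ends 42
pad 6 to align 8 for a
a at 48 (size 8, align 8) → ends 56
total 56 bytes, alignment 8
data bytes 44, size 56 → padding 12

12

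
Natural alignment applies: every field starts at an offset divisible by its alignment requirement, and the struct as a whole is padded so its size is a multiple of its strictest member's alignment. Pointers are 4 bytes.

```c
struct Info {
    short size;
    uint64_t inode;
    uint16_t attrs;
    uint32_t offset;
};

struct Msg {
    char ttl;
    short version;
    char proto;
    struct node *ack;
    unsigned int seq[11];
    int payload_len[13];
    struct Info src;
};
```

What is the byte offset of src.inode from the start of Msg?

Info: @0: size [2B, align 2] → 2; +6 pad (align 8); @8: inode [8B, align 8] → 16; @16: attrs [2B, align 2] → 18; +2 pad (align 4); @20: offset [4B, align 4] → 24; size 24, align 8
@0: ttl [1B, align 1] → 1
+1 pad (align 2)
@2: version [2B, align 2] → 4
@4: proto [1B, align 1] → 5
+3 pad (align 4)
@8: ack [4B, align 4] → 12
@12: seq [44B, align 4] → 56
@56: payload_len [52B, align 4] → 108
+4 pad (align 8)
@112: src [24B, align 8] → 136
within Info: inode at 8
112 + 8 = 120

120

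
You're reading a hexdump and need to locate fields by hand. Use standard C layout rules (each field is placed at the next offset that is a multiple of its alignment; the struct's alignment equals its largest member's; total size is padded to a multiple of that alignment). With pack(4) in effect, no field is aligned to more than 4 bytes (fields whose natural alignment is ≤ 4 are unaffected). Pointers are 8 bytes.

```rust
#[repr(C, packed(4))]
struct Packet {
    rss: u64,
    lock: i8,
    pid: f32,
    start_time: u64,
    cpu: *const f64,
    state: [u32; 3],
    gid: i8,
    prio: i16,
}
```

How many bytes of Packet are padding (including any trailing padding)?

4

0..8  rss  (8B, 4-aligned)
8..9  lock  (1B, 1-aligned)
9..12  -- padding (3B)
12..16  pid  (4B, 4-aligned)
16..24  start_time  (8B, 4-aligned)
24..32  cpu  (8B, 4-aligned)
32..44  state  (12B, 4-aligned)
44..45  gid  (1B, 1-aligned)
45..46  -- padding (1B)
46..48  prio  (2B, 2-aligned)
sizeof = 48, alignof = 4
data bytes 44, size 48 → padding 4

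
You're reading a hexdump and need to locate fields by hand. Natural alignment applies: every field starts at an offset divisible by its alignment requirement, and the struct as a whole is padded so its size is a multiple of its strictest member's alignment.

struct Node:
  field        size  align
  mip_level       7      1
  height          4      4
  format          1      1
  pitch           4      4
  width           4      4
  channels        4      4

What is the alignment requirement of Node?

member alignments: mip_level=1, height=4, format=1, pitch=4, width=4, channels=4
max = 4

4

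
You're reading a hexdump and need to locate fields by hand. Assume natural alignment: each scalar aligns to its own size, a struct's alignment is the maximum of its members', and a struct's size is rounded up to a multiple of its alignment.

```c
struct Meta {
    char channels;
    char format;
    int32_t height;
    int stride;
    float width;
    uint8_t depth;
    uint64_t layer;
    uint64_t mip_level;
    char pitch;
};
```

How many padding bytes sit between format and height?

2

0..1  channels  (1B, 1-aligned)
1..2  format  (1B, 1-aligned)
2..4  -- padding (2B)
4..8  height  (4B, 4-aligned)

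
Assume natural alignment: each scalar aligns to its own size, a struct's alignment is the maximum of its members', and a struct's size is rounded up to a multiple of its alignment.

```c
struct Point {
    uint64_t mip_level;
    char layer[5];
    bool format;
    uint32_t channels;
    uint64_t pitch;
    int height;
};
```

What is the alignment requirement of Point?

8

member alignments: mip_level=8, layer=1, format=1, channels=4, pitch=8, height=4
max = 8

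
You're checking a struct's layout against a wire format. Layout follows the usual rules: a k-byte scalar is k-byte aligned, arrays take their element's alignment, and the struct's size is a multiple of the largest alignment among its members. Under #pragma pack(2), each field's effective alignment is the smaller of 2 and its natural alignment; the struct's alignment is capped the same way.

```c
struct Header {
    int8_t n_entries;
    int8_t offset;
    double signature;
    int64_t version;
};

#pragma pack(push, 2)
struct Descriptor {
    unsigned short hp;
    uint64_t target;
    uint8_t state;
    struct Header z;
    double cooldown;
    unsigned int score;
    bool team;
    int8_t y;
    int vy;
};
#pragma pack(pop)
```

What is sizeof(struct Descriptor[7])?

378

Header: n_entries at 0 (size 1, align 1) → ends 1; offset at 1 (size 1, align 1) → ends 2; pad 6 to align 8 for signature; signature at 8 (size 8, align 8) → ends 16; version at 16 (size 8, align 8) → ends 24; total 24 bytes, alignment 8
hp at 0 (size 2, align 2) → ends 2
target at 2 (size 8, align 2) → ends 10
state at 10 (size 1, align 1) → ends 11
pad 1 to align 2 for z
z at 12 (size 24, align 2) → ends 36
cooldown at 36 (size 8, align 2) → ends 44
score at 44 (size 4, align 2) → ends 48
team at 48 (size 1, align 1) → ends 49
y at 49 (size 1, align 1) → ends 50
vy at 50 (size 4, align 2) → ends 54
total 54 bytes, alignment 2
array of 7: 7 × 54 = 378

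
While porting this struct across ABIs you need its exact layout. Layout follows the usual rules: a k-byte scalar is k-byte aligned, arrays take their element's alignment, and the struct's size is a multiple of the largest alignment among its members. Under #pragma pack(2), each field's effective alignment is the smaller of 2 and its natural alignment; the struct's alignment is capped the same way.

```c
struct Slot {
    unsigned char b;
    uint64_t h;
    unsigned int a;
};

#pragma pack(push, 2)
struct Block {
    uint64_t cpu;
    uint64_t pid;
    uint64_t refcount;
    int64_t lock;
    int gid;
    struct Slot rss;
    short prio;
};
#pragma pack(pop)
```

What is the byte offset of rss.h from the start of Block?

Slot: 0..1  b  (1B, 1-aligned); 1..8  -- padding (7B); 8..16  h  (8B, 8-aligned); 16..20  a  (4B, 4-aligned); 20..24  -- tail padding (4B); sizeof = 24, alignof = 8
0..8  cpu  (8B, 2-aligned)
8..16  pid  (8B, 2-aligned)
16..24  refcount  (8B, 2-aligned)
24..32  lock  (8B, 2-aligned)
32..36  gid  (4B, 2-aligned)
36..60  rss  (24B, 2-aligned)
within Slot: h at 8
36 + 8 = 44

44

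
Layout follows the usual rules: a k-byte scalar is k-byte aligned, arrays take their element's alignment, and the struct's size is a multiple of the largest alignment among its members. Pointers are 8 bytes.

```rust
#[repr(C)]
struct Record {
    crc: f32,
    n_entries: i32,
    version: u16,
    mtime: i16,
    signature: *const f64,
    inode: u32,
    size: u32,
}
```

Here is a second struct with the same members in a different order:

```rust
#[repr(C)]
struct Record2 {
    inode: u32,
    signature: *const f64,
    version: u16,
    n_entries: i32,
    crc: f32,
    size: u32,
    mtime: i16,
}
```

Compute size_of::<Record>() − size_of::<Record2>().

@0: crc [4B, align 4] → 4
@4: n_entries [4B, align 4] → 8
@8: version [2B, align 2] → 10
@10: mtime [2B, align 2] → 12
+4 pad (align 8)
@16: signature [8B, align 8] → 24
@24: inode [4B, align 4] → 28
@28: size [4B, align 4] → 32
size 32, align 8
— Record2 —
@0: inode [4B, align 4] → 4
+4 pad (align 8)
@8: signature [8B, align 8] → 16
@16: version [2B, align 2] → 18
+2 pad (align 4)
@20: n_entries [4B, align 4] → 24
@24: crc [4B, align 4] → 28
@28: size [4B, align 4] → 32
@32: mtime [2B, align 2] → 34
+6 tail pad (align 8)
size 40, align 8
32 − 40 = -8

-8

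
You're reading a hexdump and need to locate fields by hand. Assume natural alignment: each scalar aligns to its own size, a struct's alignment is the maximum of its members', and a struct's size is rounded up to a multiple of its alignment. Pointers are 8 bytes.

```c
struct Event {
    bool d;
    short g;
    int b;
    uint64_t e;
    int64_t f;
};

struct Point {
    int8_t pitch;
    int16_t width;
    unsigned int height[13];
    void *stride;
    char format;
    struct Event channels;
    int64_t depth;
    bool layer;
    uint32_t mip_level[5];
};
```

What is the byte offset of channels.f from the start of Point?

88

Event: d at 0 (size 1, align 1) → ends 1; pad 1 to align 2 for g; g at 2 (size 2, align 2) → ends 4; b at 4 (size 4, align 4) → ends 8; e at 8 (size 8, align 8) → ends 16; f at 16 (size 8, align 8) → ends 24; total 24 bytes, alignment 8
pitch at 0 (size 1, align 1) → ends 1
pad 1 to align 2 for width
width at 2 (size 2, align 2) → ends 4
height at 4 (size 52, align 4) → ends 56
stride at 56 (size 8, align 8) → ends 64
format at 64 (size 1, align 1) → ends 65
pad 7 to align 8 for channels
channels at 72 (size 24, align 8) → ends 96
within Event: f at 16
72 + 16 = 88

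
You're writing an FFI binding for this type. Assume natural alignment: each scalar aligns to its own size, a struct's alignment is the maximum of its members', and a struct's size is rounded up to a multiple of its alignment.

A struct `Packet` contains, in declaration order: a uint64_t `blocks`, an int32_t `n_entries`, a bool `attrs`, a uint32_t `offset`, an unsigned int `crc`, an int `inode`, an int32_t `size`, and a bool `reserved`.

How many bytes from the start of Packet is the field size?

0..8  blocks  (8B, 8-aligned)
8..12  n_entries  (4B, 4-aligned)
12..13  attrs  (1B, 1-aligned)
13..16  -- padding (3B)
16..20  offset  (4B, 4-aligned)
20..24  crc  (4B, 4-aligned)
24..28  inode  (4B, 4-aligned)
28..32  size  (4B, 4-aligned)

28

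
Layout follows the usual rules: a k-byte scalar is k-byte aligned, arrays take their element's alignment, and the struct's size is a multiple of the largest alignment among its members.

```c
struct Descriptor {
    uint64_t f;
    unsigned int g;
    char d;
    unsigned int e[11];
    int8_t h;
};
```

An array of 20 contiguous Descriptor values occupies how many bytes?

1280

f at 0 (size 8, align 8) → ends 8
g at 8 (size 4, align 4) → ends 12
d at 12 (size 1, align 1) → ends 13
pad 3 to align 4 for e
e at 16 (size 44, align 4) → ends 60
h at 60 (size 1, align 1) → ends 61
tail pad 3 to reach multiple of 8
total 64 bytes, alignment 8
array of 20: 20 × 64 = 1280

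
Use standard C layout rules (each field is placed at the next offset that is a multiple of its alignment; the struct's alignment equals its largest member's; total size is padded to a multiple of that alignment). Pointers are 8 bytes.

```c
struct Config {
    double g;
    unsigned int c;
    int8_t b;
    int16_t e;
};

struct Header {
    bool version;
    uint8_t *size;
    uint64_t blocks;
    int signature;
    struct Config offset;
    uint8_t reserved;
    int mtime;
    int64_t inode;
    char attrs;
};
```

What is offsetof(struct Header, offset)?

32

Config: g at 0 (size 8, align 8) → ends 8; c at 8 (size 4, align 4) → ends 12; b at 12 (size 1, align 1) → ends 13; pad 1 to align 2 for e; e at 14 (size 2, align 2) → ends 16; total 16 bytes, alignment 8
version at 0 (size 1, align 1) → ends 1
pad 7 to align 8 for size
size at 8 (size 8, align 8) → ends 16
blocks at 16 (size 8, align 8) → ends 24
signature at 24 (size 4, align 4) → ends 28
pad 4 to align 8 for offset
offset at 32 (size 16, align 8) → ends 48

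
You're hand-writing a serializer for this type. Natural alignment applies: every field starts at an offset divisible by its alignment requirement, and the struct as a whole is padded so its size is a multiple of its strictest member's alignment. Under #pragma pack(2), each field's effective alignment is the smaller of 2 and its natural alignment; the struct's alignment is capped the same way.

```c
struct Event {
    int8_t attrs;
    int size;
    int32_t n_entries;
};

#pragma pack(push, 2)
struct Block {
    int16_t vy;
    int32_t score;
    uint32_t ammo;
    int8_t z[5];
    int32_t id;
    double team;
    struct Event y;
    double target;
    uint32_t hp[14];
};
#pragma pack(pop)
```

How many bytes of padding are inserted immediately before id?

Event: attrs at 0 (size 1, align 1) → ends 1; pad 3 to align 4 for size; size at 4 (size 4, align 4) → ends 8; n_entries at 8 (size 4, align 4) → ends 12; total 12 bytes, alignment 4
vy at 0 (size 2, align 2) → ends 2
score at 2 (size 4, align 2) → ends 6
ammo at 6 (size 4, align 2) → ends 10
z at 10 (size 5, align 1) → ends 15
pad 1 to align 2 for id
id at 16 (size 4, align 2) → ends 20

1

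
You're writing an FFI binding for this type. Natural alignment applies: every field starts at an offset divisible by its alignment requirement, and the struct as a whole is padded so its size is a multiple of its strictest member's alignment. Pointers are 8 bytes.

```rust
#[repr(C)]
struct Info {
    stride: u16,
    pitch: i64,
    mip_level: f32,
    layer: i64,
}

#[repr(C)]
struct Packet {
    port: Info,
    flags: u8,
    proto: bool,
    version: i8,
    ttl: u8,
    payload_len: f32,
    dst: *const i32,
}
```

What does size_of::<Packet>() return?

Info: 0..2  stride  (2B, 2-aligned); 2..8  -- padding (6B); 8..16  pitch  (8B, 8-aligned); 16..20  mip_level  (4B, 4-aligned); 20..24  -- padding (4B); 24..32  layer  (8B, 8-aligned); sizeof = 32, alignof = 8
0..32  port  (32B, 8-aligned)
32..33  flags  (1B, 1-aligned)
33..34  proto  (1B, 1-aligned)
34..35  version  (1B, 1-aligned)
35..36  ttl  (1B, 1-aligned)
36..40  payload_len  (4B, 4-aligned)
40..48  dst  (8B, 8-aligned)
sizeof = 48, alignof = 8

48 bytes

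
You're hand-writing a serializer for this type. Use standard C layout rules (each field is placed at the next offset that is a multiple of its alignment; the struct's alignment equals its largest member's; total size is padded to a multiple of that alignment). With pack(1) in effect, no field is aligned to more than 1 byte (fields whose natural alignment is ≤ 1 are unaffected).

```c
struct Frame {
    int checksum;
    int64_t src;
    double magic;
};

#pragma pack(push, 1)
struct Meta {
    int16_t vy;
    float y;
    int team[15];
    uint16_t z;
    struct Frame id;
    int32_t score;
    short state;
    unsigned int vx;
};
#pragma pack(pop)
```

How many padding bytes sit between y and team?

Frame: checksum at 0 (size 4, align 4) → ends 4; pad 4 to align 8 for src; src at 8 (size 8, align 8) → ends 16; magic at 16 (size 8, align 8) → ends 24; total 24 bytes, alignment 8
vy at 0 (size 2, align 1) → ends 2
y at 2 (size 4, align 1) → ends 6
team at 6 (size 60, align 1) → ends 66

0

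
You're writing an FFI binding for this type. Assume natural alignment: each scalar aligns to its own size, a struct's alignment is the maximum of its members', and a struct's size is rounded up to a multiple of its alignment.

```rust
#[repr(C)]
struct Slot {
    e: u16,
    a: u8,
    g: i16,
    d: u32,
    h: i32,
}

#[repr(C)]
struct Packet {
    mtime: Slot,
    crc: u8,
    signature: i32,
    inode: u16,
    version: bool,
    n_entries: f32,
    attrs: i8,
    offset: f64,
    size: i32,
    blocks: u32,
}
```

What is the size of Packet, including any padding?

Slot: e at 0 (size 2, align 2) → ends 2; a at 2 (size 1, align 1) → ends 3; pad 1 to align 2 for g; g at 4 (size 2, align 2) → ends 6; pad 2 to align 4 for d; d at 8 (size 4, align 4) → ends 12; h at 12 (size 4, align 4) → ends 16; total 16 bytes, alignment 4
mtime at 0 (size 16, align 4) → ends 16
crc at 16 (size 1, align 1) → ends 17
pad 3 to align 4 for signature
signature at 20 (size 4, align 4) → ends 24
inode at 24 (size 2, align 2) → ends 26
version at 26 (size 1, align 1) → ends 27
pad 1 to align 4 for n_entries
n_entries at 28 (size 4, align 4) → ends 32
attrs at 32 (size 1, align 1) → ends 33
pad 7 to align 8 for offset
offset at 40 (size 8, align 8) → ends 48
size at 48 (size 4, align 4) → ends 52
blocks at 52 (size 4, align 4) → ends 56
total 56 bytes, alignment 8

56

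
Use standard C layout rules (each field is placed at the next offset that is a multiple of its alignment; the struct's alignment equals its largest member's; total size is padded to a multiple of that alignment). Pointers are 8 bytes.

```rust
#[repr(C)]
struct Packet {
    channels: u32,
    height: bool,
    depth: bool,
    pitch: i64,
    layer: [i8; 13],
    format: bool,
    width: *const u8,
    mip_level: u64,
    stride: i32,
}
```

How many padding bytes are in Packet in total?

@0: channels [4B, align 4] → 4
@4: height [1B, align 1] → 5
@5: depth [1B, align 1] → 6
+2 pad (align 8)
@8: pitch [8B, align 8] → 16
@16: layer [13B, align 1] → 29
@29: format [1B, align 1] → 30
+2 pad (align 8)
@32: width [8B, align 8] → 40
@40: mip_level [8B, align 8] → 48
@48: stride [4B, align 4] → 52
+4 tail pad (align 8)
size 56, align 8
data bytes 48, size 56 → padding 8

8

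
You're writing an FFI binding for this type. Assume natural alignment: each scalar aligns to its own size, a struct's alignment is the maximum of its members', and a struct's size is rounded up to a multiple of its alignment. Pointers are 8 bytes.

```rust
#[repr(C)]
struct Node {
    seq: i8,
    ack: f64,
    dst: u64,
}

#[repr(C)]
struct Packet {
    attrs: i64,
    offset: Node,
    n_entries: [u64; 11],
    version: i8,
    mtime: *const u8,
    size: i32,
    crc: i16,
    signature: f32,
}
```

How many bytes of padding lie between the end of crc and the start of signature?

2

Node: @0: seq [1B, align 1] → 1; +7 pad (align 8); @8: ack [8B, align 8] → 16; @16: dst [8B, align 8] → 24; size 24, align 8
@0: attrs [8B, align 8] → 8
@8: offset [24B, align 8] → 32
@32: n_entries [88B, align 8] → 120
@120: version [1B, align 1] → 121
+7 pad (align 8)
@128: mtime [8B, align 8] → 136
@136: size [4B, align 4] → 140
@140: crc [2B, align 2] → 142
+2 pad (align 4)
@144: signature [4B, align 4] → 148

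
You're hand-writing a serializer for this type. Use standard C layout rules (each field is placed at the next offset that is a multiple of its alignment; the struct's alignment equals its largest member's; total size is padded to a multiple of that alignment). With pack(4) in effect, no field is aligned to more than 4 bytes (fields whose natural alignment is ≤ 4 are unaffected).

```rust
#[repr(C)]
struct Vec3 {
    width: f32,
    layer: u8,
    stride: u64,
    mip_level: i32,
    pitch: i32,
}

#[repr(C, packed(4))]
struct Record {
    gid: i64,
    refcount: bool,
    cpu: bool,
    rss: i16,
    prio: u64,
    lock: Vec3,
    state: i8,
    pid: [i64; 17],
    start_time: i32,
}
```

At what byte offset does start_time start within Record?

184

Vec3: width at 0 (size 4, align 4) → ends 4; layer at 4 (size 1, align 1) → ends 5; pad 3 to align 8 for stride; stride at 8 (size 8, align 8) → ends 16; mip_level at 16 (size 4, align 4) → ends 20; pitch at 20 (size 4, align 4) → ends 24; total 24 bytes, alignment 8
gid at 0 (size 8, align 4) → ends 8
refcount at 8 (size 1, align 1) → ends 9
cpu at 9 (size 1, align 1) → ends 10
rss at 10 (size 2, align 2) → ends 12
prio at 12 (size 8, align 4) → ends 20
lock at 20 (size 24, align 4) → ends 44
state at 44 (size 1, align 1) → ends 45
pad 3 to align 4 for pid
pid at 48 (size 136, align 4) → ends 184
start_time at 184 (size 4, align 4) → ends 188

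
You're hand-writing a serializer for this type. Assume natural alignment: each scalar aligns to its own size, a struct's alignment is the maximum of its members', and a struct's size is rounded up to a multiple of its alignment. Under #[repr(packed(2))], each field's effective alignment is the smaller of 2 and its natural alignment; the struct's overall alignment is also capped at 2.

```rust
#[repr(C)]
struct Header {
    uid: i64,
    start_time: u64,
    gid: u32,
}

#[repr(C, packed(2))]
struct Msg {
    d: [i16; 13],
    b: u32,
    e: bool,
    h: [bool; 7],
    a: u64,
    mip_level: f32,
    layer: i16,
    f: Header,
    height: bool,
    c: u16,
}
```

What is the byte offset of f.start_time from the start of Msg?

60

Header: uid at 0 (size 8, align 8) → ends 8; start_time at 8 (size 8, align 8) → ends 16; gid at 16 (size 4, align 4) → ends 20; tail pad 4 to reach multiple of 8; total 24 bytes, alignment 8
d at 0 (size 26, align 2) → ends 26
b at 26 (size 4, align 2) → ends 30
e at 30 (size 1, align 1) → ends 31
h at 31 (size 7, align 1) → ends 38
a at 38 (size 8, align 2) → ends 46
mip_level at 46 (size 4, align 2) → ends 50
layer at 50 (size 2, align 2) → ends 52
f at 52 (size 24, align 2) → ends 76
within Header: start_time at 8
52 + 8 = 60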